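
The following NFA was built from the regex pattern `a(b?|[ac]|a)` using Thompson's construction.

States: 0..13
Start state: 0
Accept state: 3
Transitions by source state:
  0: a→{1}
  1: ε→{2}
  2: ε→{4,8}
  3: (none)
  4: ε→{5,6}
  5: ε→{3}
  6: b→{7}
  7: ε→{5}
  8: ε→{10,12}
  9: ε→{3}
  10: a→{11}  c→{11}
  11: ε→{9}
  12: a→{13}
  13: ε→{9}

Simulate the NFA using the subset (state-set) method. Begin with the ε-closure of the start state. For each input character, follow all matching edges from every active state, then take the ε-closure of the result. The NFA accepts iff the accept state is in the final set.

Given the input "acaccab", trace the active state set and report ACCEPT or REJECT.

Answer: REJECT

Trace:
S₀ = ε-closure({0}) = {0}
'a' @ 1: {1,2,3,4,5,6,8,10,12}  ✓accept
'c' @ 2: {3,9,11}  ✓accept
'a' @ 3: {}  — no active states
rest 'ccab' ignored (set empty)
final: {}; accept 3 not in set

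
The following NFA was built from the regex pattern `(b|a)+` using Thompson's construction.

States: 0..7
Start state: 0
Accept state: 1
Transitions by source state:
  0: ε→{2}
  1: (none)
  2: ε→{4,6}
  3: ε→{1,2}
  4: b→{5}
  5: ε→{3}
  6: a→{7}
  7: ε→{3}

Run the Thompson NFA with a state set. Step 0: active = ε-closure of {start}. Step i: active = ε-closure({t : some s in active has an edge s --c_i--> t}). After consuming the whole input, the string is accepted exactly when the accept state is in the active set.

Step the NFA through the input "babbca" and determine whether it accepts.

Answer: REJECT

Derivation:
start: ε-closure({0}) = {0,2,4,6}
'b' @ 1: {1,2,3,4,5,6}  ✓accept
'a' @ 2: {1,2,3,4,6,7}  ✓accept
'b' @ 3: {1,2,3,4,5,6}  ✓accept
'b' @ 4: {1,2,3,4,5,6}  ✓accept
'c' @ 5: {}  — state set empty
rest 'a' ignored (set empty)
after full input: {}  (accept=1 not in)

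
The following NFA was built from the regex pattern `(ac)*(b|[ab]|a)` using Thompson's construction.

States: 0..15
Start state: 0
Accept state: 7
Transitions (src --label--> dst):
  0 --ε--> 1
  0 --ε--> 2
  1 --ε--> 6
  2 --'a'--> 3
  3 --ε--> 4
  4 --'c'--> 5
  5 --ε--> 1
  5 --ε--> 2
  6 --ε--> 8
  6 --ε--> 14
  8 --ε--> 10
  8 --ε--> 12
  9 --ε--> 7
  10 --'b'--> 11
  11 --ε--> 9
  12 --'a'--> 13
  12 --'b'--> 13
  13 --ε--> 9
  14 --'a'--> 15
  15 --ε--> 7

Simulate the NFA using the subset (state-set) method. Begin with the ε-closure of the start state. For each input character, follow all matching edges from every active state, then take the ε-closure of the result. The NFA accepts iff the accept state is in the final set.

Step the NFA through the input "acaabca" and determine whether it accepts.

S₀ = ε-closure({0}) = {0,1,2,6,8,10,12,14}
'a' @ 1: {3,4,7,9,13,15}  ✓accept
'c' @ 2: {1,2,5,6,8,10,12,14}
'a' @ 3: {3,4,7,9,13,15}  ✓accept
'a' @ 4: {}  — no active states
rest 'bca' ignored (set empty)
end set {} — state 7 not in

Answer: REJECT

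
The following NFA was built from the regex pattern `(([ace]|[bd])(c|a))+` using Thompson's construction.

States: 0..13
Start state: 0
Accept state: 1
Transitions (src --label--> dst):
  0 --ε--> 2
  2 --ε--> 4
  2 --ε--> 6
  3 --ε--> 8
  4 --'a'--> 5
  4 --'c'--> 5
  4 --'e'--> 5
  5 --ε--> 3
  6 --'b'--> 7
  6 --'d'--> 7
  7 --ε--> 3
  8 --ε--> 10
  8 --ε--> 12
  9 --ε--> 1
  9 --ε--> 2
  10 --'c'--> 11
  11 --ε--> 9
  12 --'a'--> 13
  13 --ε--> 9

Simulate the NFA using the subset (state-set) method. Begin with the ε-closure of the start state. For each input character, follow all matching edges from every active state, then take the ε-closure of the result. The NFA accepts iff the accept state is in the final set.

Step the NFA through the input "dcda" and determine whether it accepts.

Answer: ACCEPT

Derivation:
S₀ = ε-closure({0}) = {0,2,4,6}
'd' @ 1: {3,7,8,10,12}
'c' @ 2: {1,2,4,6,9,11}  ✓accept
'd' @ 3: {3,7,8,10,12}
'a' @ 4: {1,2,4,6,9,13}  ✓accept
final: {1,2,4,6,9,13}; accept 1 in set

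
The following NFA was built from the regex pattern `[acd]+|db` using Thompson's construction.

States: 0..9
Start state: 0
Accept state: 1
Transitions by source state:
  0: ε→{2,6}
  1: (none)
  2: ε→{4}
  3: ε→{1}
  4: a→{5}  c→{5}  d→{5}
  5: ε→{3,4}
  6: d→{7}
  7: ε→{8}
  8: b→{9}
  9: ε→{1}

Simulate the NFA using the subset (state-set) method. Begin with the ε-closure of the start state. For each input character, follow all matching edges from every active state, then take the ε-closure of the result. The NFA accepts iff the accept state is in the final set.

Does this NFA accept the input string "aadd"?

initial (ε-close {0}): {0,2,4,6}
'a' @ 1: {1,3,4,5}  (accept∈set)
'a' @ 2: {1,3,4,5}  (accept∈set)
'd' @ 3: {1,3,4,5}  (accept∈set)
'd' @ 4: {1,3,4,5}  (accept∈set)
after full input: {1,3,4,5}  (accept=1 in)

Answer: ACCEPT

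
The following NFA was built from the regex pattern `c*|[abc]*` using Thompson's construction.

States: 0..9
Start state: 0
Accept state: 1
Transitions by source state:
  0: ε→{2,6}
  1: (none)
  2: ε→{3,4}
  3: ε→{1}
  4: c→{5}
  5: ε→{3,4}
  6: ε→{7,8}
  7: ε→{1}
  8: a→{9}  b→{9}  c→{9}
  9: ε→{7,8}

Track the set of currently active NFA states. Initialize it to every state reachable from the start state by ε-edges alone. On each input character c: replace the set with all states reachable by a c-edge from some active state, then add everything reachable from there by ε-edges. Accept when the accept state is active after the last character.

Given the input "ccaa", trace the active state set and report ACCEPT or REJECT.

Answer: ACCEPT

Steps:
start: ε-closure({0}) = {0,1,2,3,4,6,7,8}
'c' @ 1: {1,3,4,5,7,8,9}  [accepting]
'c' @ 2: {1,3,4,5,7,8,9}  [accepting]
'a' @ 3: {1,7,8,9}  [accepting]
'a' @ 4: {1,7,8,9}  [accepting]
after full input: {1,7,8,9}  (accept=1 in)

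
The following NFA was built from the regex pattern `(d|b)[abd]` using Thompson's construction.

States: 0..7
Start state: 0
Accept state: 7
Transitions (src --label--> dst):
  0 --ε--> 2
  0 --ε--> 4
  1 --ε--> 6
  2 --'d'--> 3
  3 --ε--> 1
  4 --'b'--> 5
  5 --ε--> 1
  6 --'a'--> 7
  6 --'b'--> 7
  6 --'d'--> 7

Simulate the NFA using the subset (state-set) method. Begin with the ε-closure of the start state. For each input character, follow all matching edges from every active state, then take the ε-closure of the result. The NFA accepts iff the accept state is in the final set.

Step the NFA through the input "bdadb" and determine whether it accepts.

Answer: REJECT

Derivation:
initial (ε-close {0}): {0,2,4}
'b' @ 1: {1,5,6}
'd' @ 2: {7}  (accept∈set)
'a' @ 3: {}  — dead — no transitions
rest 'db' ignored (set empty)
after full input: {}  (accept=7 not in)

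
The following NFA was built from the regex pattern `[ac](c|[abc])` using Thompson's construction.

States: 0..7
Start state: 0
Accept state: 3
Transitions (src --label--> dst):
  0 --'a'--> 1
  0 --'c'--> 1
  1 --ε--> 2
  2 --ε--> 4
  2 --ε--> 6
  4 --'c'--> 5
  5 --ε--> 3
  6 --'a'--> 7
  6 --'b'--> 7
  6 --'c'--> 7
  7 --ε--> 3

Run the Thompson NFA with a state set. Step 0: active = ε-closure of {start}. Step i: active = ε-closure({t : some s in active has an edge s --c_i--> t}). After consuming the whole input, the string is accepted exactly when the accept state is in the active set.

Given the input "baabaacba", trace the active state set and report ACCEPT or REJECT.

initial (ε-close {0}): {0}
'b' @ 1: {}  — no active states
rest 'aabaacba' ignored (set empty)
final: {}; accept 3 not in set

Answer: REJECT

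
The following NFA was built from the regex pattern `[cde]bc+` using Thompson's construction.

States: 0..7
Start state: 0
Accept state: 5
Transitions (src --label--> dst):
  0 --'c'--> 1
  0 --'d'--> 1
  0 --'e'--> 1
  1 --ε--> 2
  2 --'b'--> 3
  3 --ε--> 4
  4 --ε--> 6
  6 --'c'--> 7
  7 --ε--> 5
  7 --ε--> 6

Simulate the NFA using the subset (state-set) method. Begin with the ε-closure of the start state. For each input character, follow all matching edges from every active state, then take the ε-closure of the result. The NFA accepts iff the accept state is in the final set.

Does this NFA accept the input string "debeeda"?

start: ε-closure({0}) = {0}
'd' @ 1: {1,2}
'e' @ 2: {}  — dead — no transitions
rest 'beeda' ignored (set empty)
after full input: {}  (accept=5 not in)

Answer: REJECT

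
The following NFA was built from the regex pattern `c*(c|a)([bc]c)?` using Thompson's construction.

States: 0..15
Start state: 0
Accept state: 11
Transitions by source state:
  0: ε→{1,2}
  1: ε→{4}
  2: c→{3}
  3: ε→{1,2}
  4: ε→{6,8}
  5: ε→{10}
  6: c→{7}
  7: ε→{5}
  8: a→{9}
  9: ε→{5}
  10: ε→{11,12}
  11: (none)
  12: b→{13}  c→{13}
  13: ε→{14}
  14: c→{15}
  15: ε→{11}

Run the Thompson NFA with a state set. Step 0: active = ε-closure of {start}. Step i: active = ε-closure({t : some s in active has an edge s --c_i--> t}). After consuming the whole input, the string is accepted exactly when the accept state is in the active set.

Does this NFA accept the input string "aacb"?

Answer: REJECT

Derivation:
initial (ε-close {0}): {0,1,2,4,6,8}
'a' @ 1: {5,9,10,11,12}  [accepting]
'a' @ 2: {}  — no active states
rest 'cb' ignored (set empty)
final: {}; accept 11 not in set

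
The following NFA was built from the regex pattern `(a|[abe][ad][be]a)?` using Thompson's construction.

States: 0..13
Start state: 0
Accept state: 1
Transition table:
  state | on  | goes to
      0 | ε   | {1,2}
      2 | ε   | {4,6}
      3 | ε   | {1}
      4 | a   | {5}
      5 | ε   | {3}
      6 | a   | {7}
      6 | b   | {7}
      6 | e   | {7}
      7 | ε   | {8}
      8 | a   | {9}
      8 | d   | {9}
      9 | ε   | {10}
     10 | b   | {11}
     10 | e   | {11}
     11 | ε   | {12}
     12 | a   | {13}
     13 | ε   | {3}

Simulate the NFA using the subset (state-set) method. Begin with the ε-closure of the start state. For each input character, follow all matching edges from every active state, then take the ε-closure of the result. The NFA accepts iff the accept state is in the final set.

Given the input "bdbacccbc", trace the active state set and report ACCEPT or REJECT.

start: ε-closure({0}) = {0,1,2,4,6}
'b' @ 1: {7,8}
'd' @ 2: {9,10}
'b' @ 3: {11,12}
'a' @ 4: {1,3,13}  ✓accept
'c' @ 5: {}  — no active states
rest 'ccbc' ignored (set empty)
final: {}; accept 1 not in set

Answer: REJECT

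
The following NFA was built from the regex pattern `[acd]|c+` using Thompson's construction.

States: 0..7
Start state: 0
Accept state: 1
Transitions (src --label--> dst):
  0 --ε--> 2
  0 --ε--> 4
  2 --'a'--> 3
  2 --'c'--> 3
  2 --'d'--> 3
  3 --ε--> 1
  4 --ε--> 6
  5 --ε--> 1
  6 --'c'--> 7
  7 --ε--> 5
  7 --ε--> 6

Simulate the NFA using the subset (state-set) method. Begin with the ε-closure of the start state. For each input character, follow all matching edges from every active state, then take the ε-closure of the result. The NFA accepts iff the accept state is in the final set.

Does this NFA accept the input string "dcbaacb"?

initial (ε-close {0}): {0,2,4,6}
'd' @ 1: {1,3}  [accepting]
'c' @ 2: {}  — state set empty
rest 'baacb' ignored (set empty)
after full input: {}  (accept=1 not in)

Answer: REJECT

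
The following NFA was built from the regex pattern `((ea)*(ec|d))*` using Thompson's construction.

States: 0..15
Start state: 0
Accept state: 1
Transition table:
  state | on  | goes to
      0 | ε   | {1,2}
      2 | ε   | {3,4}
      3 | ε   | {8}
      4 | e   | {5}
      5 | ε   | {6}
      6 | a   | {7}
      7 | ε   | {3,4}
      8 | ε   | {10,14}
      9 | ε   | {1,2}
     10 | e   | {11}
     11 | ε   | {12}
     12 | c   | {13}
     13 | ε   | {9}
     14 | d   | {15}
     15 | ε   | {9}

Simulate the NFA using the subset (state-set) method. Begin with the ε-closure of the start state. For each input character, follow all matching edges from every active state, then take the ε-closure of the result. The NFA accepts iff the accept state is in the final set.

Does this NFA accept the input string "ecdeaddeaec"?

S₀ = ε-closure({0}) = {0,1,2,3,4,8,10,14}
'e' @ 1: {5,6,11,12}
'c' @ 2: {1,2,3,4,8,9,10,13,14}  [accepting]
'd' @ 3: {1,2,3,4,8,9,10,14,15}  [accepting]
'e' @ 4: {5,6,11,12}
'a' @ 5: {3,4,7,8,10,14}
'd' @ 6: {1,2,3,4,8,9,10,14,15}  [accepting]
'd' @ 7: {1,2,3,4,8,9,10,14,15}  [accepting]
'e' @ 8: {5,6,11,12}
'a' @ 9: {3,4,7,8,10,14}
'e' @ 10: {5,6,11,12}
'c' @ 11: {1,2,3,4,8,9,10,13,14}  [accepting]
final: {1,2,3,4,8,9,10,13,14}; accept 1 in set

Answer: ACCEPT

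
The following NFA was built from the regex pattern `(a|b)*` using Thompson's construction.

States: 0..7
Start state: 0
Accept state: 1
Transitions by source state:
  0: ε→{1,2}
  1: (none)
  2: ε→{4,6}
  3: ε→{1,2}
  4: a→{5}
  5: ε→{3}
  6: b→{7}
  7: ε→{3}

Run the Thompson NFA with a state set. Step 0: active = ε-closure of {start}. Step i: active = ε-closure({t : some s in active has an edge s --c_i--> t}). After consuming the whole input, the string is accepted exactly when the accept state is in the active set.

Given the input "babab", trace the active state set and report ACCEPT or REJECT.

Answer: ACCEPT

Trace:
start: ε-closure({0}) = {0,1,2,4,6}
'b' @ 1: {1,2,3,4,6,7}  [accepting]
'a' @ 2: {1,2,3,4,5,6}  [accepting]
'b' @ 3: {1,2,3,4,6,7}  [accepting]
'a' @ 4: {1,2,3,4,5,6}  [accepting]
'b' @ 5: {1,2,3,4,6,7}  [accepting]
after full input: {1,2,3,4,6,7}  (accept=1 in)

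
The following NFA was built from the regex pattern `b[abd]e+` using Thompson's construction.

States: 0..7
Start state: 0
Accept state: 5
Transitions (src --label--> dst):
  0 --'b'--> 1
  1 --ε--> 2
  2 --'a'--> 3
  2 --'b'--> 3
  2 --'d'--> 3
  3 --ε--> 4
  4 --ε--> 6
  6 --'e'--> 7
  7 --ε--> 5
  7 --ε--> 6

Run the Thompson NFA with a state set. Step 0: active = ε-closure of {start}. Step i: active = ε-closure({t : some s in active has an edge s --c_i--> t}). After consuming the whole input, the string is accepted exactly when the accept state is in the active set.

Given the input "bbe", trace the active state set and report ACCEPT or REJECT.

S₀ = ε-closure({0}) = {0}
'b' @ 1: {1,2}
'b' @ 2: {3,4,6}
'e' @ 3: {5,6,7}  ✓accept
end set {5,6,7} — state 5 in

Answer: ACCEPT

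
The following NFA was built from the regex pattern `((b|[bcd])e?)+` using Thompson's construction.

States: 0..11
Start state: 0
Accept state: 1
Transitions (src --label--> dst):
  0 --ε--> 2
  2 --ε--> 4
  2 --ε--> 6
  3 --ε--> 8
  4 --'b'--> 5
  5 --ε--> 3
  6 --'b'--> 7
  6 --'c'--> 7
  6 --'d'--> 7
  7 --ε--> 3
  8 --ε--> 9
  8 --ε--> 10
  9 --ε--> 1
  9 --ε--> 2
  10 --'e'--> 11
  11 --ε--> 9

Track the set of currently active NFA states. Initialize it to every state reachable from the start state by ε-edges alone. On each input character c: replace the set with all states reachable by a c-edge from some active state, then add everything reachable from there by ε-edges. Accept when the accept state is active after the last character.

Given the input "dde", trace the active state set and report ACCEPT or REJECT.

S₀ = ε-closure({0}) = {0,2,4,6}
'd' @ 1: {1,2,3,4,6,7,8,9,10}  (accept∈set)
'd' @ 2: {1,2,3,4,6,7,8,9,10}  (accept∈set)
'e' @ 3: {1,2,4,6,9,11}  (accept∈set)
end set {1,2,4,6,9,11} — state 1 in

Answer: ACCEPT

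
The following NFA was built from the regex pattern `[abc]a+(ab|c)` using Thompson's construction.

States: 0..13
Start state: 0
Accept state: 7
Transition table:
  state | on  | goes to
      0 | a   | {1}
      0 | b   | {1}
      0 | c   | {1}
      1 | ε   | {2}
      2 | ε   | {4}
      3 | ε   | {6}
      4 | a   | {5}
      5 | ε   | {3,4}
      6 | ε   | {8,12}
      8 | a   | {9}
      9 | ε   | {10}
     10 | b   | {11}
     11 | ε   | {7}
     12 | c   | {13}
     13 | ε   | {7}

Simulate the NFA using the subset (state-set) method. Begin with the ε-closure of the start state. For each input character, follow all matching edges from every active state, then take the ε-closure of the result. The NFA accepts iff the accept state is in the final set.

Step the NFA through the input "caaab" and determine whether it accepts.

S₀ = ε-closure({0}) = {0}
'c' @ 1: {1,2,4}
'a' @ 2: {3,4,5,6,8,12}
'a' @ 3: {3,4,5,6,8,9,10,12}
'a' @ 4: {3,4,5,6,8,9,10,12}
'b' @ 5: {7,11}  ✓accept
after full input: {7,11}  (accept=7 in)

Answer: ACCEPT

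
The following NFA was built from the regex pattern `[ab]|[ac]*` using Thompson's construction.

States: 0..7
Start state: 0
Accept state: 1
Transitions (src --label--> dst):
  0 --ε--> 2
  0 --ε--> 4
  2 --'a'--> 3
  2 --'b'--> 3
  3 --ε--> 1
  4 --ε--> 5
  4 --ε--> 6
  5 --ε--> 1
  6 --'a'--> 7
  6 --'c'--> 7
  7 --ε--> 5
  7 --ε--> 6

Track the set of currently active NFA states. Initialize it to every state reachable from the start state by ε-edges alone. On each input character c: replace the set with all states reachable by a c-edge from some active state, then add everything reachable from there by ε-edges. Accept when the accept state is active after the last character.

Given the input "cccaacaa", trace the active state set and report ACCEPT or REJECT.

Answer: ACCEPT

Steps:
start: ε-closure({0}) = {0,1,2,4,5,6}
'c' @ 1: {1,5,6,7}  ✓accept
'c' @ 2: {1,5,6,7}  ✓accept
'c' @ 3: {1,5,6,7}  ✓accept
'a' @ 4: {1,5,6,7}  ✓accept
'a' @ 5: {1,5,6,7}  ✓accept
'c' @ 6: {1,5,6,7}  ✓accept
'a' @ 7: {1,5,6,7}  ✓accept
'a' @ 8: {1,5,6,7}  ✓accept
final: {1,5,6,7}; accept 1 in set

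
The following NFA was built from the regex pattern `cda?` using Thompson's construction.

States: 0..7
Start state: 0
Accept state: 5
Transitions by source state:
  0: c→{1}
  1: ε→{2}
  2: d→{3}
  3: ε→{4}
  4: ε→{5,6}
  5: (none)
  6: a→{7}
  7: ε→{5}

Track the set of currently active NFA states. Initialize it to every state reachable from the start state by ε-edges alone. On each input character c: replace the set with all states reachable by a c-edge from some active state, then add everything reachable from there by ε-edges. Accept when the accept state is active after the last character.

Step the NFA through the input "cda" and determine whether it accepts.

start: ε-closure({0}) = {0}
'c' @ 1: {1,2}
'd' @ 2: {3,4,5,6}  ✓accept
'a' @ 3: {5,7}  ✓accept
final: {5,7}; accept 5 in set

Answer: ACCEPT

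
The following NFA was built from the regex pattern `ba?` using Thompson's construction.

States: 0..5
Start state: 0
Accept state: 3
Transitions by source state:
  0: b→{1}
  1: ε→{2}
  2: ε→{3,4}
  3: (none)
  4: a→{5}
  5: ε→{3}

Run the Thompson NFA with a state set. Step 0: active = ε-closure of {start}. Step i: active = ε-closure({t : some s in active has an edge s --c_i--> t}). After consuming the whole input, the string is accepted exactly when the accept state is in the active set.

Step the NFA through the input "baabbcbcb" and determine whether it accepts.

initial (ε-close {0}): {0}
'b' @ 1: {1,2,3,4}  [accepting]
'a' @ 2: {3,5}  [accepting]
'a' @ 3: {}  — dead — no transitions
rest 'bbcbcb' ignored (set empty)
after full input: {}  (accept=3 not in)

Answer: REJECT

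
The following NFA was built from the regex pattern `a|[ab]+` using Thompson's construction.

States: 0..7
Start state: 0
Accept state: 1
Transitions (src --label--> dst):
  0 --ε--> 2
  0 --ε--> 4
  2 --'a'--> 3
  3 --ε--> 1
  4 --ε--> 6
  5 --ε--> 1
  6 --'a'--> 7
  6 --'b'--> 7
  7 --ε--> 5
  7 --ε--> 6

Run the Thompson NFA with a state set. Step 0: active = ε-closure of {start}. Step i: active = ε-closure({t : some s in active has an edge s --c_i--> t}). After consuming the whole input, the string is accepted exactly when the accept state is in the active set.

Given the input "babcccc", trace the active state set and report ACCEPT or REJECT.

S₀ = ε-closure({0}) = {0,2,4,6}
'b' @ 1: {1,5,6,7}  ✓accept
'a' @ 2: {1,5,6,7}  ✓accept
'b' @ 3: {1,5,6,7}  ✓accept
'c' @ 4: {}  — no active states
rest 'ccc' ignored (set empty)
after full input: {}  (accept=1 not in)

Answer: REJECT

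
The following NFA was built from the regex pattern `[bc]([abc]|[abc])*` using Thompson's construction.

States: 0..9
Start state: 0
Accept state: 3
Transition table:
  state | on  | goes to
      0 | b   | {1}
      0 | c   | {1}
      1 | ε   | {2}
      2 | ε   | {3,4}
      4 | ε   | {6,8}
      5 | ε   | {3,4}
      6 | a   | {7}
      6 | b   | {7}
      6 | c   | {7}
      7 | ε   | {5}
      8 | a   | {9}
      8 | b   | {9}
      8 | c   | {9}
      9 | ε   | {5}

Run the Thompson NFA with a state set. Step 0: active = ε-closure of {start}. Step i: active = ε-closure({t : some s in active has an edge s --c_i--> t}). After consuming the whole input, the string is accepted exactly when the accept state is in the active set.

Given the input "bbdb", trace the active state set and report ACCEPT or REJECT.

Answer: REJECT

Steps:
start: ε-closure({0}) = {0}
'b' @ 1: {1,2,3,4,6,8}  (accept∈set)
'b' @ 2: {3,4,5,6,7,8,9}  (accept∈set)
'd' @ 3: {}  — dead — no transitions
rest 'b' ignored (set empty)
after full input: {}  (accept=3 not in)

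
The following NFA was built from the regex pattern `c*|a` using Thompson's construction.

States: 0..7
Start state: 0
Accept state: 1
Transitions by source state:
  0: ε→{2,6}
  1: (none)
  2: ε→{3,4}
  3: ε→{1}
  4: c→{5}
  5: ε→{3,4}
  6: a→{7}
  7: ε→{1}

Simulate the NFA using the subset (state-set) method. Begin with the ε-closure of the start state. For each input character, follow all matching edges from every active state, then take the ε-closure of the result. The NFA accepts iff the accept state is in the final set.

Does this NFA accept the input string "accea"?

initial (ε-close {0}): {0,1,2,3,4,6}
'a' @ 1: {1,7}  [accepting]
'c' @ 2: {}  — dead — no transitions
rest 'cea' ignored (set empty)
end set {} — state 1 not in

Answer: REJECT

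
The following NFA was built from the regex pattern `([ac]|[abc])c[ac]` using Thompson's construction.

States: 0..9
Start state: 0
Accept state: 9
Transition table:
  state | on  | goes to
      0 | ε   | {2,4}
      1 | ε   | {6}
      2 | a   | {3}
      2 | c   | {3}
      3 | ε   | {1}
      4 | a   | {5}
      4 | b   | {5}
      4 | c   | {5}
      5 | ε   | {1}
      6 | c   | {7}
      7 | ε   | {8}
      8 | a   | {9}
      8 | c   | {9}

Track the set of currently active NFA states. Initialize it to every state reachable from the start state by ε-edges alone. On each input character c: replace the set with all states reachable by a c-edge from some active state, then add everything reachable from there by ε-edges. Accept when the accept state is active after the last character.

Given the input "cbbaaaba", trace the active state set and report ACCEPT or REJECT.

Answer: REJECT

Trace:
start: ε-closure({0}) = {0,2,4}
'c' @ 1: {1,3,5,6}
'b' @ 2: {}  — dead — no transitions
rest 'baaaba' ignored (set empty)
after full input: {}  (accept=9 not in)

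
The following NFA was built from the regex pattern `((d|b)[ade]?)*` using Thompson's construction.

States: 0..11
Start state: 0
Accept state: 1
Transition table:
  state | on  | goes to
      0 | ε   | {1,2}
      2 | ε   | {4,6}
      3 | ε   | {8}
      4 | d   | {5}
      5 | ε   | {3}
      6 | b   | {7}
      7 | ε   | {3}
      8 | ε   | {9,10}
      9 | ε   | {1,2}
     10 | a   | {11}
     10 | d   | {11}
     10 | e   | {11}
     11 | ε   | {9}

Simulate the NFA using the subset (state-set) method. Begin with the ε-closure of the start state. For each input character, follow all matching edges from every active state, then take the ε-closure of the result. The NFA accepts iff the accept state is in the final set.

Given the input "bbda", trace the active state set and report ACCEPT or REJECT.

start: ε-closure({0}) = {0,1,2,4,6}
'b' @ 1: {1,2,3,4,6,7,8,9,10}  (accept∈set)
'b' @ 2: {1,2,3,4,6,7,8,9,10}  (accept∈set)
'd' @ 3: {1,2,3,4,5,6,8,9,10,11}  (accept∈set)
'a' @ 4: {1,2,4,6,9,11}  (accept∈set)
end set {1,2,4,6,9,11} — state 1 in

Answer: ACCEPT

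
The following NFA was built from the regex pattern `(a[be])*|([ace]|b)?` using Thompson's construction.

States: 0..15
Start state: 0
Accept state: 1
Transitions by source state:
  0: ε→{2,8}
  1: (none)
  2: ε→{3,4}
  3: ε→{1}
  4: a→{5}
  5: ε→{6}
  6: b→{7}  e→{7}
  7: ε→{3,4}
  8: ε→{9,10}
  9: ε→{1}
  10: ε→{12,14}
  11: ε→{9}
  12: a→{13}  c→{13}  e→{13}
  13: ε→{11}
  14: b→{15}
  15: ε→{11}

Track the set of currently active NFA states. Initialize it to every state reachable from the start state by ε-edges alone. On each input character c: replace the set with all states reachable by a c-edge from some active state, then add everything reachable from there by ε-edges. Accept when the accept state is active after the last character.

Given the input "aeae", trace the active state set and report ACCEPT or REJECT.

Answer: ACCEPT

Steps:
initial (ε-close {0}): {0,1,2,3,4,8,9,10,12,14}
'a' @ 1: {1,5,6,9,11,13}  [accepting]
'e' @ 2: {1,3,4,7}  [accepting]
'a' @ 3: {5,6}
'e' @ 4: {1,3,4,7}  [accepting]
end set {1,3,4,7} — state 1 in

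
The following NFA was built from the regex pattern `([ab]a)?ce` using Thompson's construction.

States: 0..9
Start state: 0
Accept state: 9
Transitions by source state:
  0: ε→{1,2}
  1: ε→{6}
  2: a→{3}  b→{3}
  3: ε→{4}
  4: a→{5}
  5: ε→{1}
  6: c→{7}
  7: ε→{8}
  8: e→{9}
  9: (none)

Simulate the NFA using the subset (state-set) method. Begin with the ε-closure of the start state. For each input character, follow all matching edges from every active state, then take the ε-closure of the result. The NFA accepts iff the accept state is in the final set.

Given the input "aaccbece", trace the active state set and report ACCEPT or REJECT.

S₀ = ε-closure({0}) = {0,1,2,6}
'a' @ 1: {3,4}
'a' @ 2: {1,5,6}
'c' @ 3: {7,8}
'c' @ 4: {}  — no active states
rest 'bece' ignored (set empty)
end set {} — state 9 not in

Answer: REJECT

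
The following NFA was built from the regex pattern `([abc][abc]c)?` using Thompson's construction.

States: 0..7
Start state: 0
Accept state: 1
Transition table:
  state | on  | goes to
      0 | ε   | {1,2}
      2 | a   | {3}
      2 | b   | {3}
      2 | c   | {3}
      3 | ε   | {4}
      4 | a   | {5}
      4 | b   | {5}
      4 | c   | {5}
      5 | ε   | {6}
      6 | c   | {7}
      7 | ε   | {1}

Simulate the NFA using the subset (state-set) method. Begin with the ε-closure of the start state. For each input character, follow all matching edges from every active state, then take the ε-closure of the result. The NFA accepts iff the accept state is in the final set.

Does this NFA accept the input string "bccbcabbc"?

Answer: REJECT

Derivation:
start: ε-closure({0}) = {0,1,2}
'b' @ 1: {3,4}
'c' @ 2: {5,6}
'c' @ 3: {1,7}  [accepting]
'b' @ 4: {}  — state set empty
rest 'cabbc' ignored (set empty)
after full input: {}  (accept=1 not in)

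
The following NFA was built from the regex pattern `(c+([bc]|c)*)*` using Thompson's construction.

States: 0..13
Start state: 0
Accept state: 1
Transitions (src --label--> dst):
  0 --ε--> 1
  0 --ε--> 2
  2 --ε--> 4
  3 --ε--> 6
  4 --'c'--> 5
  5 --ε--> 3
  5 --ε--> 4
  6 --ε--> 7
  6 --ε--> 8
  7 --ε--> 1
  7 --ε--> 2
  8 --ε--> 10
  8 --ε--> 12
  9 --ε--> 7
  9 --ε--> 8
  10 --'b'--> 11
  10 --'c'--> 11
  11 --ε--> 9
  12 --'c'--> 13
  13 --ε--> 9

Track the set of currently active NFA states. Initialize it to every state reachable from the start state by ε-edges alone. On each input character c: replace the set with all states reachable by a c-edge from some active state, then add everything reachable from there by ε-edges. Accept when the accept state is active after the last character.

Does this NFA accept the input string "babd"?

Answer: REJECT

Trace:
initial (ε-close {0}): {0,1,2,4}
'b' @ 1: {}  — state set empty
rest 'abd' ignored (set empty)
end set {} — state 1 not in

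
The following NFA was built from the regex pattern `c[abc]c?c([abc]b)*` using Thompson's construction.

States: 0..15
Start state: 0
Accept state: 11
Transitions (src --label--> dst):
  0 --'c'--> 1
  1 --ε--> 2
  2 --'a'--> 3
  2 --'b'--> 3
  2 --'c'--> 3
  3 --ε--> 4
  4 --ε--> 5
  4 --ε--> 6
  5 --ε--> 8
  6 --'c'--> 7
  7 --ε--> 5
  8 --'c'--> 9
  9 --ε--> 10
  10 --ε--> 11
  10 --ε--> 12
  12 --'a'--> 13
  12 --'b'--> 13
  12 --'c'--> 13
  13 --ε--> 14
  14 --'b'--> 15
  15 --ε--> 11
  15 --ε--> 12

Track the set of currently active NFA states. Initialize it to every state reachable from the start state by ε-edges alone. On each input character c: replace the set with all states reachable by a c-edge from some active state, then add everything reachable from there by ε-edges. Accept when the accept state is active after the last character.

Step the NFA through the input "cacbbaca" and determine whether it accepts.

Answer: REJECT

Steps:
S₀ = ε-closure({0}) = {0}
'c' @ 1: {1,2}
'a' @ 2: {3,4,5,6,8}
'c' @ 3: {5,7,8,9,10,11,12}  (accept∈set)
'b' @ 4: {13,14}
'b' @ 5: {11,12,15}  (accept∈set)
'a' @ 6: {13,14}
'c' @ 7: {}  — state set empty
rest 'a' ignored (set empty)
after full input: {}  (accept=11 not in)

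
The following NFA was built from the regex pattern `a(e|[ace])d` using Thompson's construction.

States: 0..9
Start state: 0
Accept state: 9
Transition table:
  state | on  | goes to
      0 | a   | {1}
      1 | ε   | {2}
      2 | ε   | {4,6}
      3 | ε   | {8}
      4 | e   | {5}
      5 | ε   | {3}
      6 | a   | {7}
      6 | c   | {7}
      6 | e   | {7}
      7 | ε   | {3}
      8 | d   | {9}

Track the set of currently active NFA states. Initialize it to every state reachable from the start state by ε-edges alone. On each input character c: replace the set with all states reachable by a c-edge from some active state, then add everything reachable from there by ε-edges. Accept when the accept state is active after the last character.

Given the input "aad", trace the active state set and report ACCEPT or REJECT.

Answer: ACCEPT

Derivation:
S₀ = ε-closure({0}) = {0}
'a' @ 1: {1,2,4,6}
'a' @ 2: {3,7,8}
'd' @ 3: {9}  ✓accept
final: {9}; accept 9 in set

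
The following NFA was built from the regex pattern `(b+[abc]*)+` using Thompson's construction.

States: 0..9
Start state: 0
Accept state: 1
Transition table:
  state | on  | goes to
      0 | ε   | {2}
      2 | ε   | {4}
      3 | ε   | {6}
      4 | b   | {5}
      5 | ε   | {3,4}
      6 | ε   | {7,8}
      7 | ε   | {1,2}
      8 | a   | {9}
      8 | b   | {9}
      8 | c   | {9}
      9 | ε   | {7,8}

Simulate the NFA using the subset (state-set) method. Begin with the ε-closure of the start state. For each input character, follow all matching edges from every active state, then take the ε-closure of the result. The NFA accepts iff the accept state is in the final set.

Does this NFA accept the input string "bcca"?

S₀ = ε-closure({0}) = {0,2,4}
'b' @ 1: {1,2,3,4,5,6,7,8}  ✓accept
'c' @ 2: {1,2,4,7,8,9}  ✓accept
'c' @ 3: {1,2,4,7,8,9}  ✓accept
'a' @ 4: {1,2,4,7,8,9}  ✓accept
end set {1,2,4,7,8,9} — state 1 in

Answer: ACCEPT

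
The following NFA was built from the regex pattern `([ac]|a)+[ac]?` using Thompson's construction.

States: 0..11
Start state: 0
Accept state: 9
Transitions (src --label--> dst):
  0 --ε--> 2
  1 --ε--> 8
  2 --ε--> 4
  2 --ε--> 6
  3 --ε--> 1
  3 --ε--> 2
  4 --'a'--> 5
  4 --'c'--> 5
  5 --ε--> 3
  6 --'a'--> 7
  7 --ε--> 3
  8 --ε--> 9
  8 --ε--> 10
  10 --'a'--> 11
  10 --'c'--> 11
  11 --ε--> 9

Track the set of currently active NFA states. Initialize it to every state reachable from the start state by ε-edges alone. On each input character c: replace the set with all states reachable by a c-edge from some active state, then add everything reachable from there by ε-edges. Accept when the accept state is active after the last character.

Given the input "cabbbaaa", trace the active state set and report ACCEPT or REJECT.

Answer: REJECT

Derivation:
S₀ = ε-closure({0}) = {0,2,4,6}
'c' @ 1: {1,2,3,4,5,6,8,9,10}  [accepting]
'a' @ 2: {1,2,3,4,5,6,7,8,9,10,11}  [accepting]
'b' @ 3: {}  — no active states
rest 'bbaaa' ignored (set empty)
final: {}; accept 9 not in set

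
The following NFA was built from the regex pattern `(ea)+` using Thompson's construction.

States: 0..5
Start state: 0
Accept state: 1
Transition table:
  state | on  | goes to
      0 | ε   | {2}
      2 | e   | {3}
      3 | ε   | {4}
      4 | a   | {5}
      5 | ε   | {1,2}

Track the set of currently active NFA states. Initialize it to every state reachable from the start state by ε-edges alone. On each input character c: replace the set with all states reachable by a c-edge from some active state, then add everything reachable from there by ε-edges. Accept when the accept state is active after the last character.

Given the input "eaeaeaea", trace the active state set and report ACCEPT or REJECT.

S₀ = ε-closure({0}) = {0,2}
'e' @ 1: {3,4}
'a' @ 2: {1,2,5}  (accept∈set)
'e' @ 3: {3,4}
'a' @ 4: {1,2,5}  (accept∈set)
'e' @ 5: {3,4}
'a' @ 6: {1,2,5}  (accept∈set)
'e' @ 7: {3,4}
'a' @ 8: {1,2,5}  (accept∈set)
end set {1,2,5} — state 1 in

Answer: ACCEPT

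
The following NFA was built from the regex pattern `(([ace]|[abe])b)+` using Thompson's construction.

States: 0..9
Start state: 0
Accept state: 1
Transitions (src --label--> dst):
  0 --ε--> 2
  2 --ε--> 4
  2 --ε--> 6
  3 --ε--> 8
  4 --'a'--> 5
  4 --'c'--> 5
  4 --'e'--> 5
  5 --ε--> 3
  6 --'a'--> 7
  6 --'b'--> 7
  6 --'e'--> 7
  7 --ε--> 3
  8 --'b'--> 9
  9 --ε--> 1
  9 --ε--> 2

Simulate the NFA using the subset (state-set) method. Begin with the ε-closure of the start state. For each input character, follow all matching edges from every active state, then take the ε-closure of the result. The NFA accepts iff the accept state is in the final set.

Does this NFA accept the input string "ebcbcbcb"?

Answer: ACCEPT

Trace:
initial (ε-close {0}): {0,2,4,6}
'e' @ 1: {3,5,7,8}
'b' @ 2: {1,2,4,6,9}  [accepting]
'c' @ 3: {3,5,8}
'b' @ 4: {1,2,4,6,9}  [accepting]
'c' @ 5: {3,5,8}
'b' @ 6: {1,2,4,6,9}  [accepting]
'c' @ 7: {3,5,8}
'b' @ 8: {1,2,4,6,9}  [accepting]
end set {1,2,4,6,9} — state 1 in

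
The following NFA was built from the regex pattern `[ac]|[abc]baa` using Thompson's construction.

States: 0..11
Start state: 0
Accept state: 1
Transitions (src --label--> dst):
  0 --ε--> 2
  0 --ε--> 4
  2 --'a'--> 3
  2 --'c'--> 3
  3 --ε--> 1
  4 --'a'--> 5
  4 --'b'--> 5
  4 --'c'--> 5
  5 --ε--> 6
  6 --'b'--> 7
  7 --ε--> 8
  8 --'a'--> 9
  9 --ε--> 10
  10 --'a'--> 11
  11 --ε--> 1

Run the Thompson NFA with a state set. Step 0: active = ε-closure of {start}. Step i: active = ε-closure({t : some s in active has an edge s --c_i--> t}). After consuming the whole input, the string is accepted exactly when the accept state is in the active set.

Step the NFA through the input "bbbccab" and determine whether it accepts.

S₀ = ε-closure({0}) = {0,2,4}
'b' @ 1: {5,6}
'b' @ 2: {7,8}
'b' @ 3: {}  — dead — no transitions
rest 'ccab' ignored (set empty)
final: {}; accept 1 not in set

Answer: REJECT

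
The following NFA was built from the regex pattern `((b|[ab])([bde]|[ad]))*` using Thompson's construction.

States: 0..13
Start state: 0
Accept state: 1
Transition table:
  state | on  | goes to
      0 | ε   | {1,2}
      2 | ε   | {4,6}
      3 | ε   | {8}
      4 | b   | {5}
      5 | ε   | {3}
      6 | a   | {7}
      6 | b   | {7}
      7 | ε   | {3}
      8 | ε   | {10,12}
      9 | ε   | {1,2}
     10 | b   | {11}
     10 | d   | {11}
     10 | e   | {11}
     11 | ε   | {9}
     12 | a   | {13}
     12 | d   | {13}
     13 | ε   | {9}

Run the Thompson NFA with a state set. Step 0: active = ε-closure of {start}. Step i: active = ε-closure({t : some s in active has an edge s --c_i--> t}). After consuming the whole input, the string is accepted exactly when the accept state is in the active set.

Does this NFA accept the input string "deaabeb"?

initial (ε-close {0}): {0,1,2,4,6}
'd' @ 1: {}  — dead — no transitions
rest 'eaabeb' ignored (set empty)
final: {}; accept 1 not in set

Answer: REJECT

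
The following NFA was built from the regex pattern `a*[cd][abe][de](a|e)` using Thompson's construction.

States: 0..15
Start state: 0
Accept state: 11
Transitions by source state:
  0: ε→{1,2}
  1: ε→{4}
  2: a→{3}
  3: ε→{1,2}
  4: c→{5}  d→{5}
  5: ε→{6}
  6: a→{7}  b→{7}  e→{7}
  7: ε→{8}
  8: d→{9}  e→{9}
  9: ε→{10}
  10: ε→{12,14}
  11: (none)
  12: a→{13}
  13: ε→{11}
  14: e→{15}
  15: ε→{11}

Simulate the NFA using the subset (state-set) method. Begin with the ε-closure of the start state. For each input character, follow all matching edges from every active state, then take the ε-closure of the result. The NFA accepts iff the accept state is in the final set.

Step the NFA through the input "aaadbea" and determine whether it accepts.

Answer: ACCEPT

Derivation:
S₀ = ε-closure({0}) = {0,1,2,4}
'a' @ 1: {1,2,3,4}
'a' @ 2: {1,2,3,4}
'a' @ 3: {1,2,3,4}
'd' @ 4: {5,6}
'b' @ 5: {7,8}
'e' @ 6: {9,10,12,14}
'a' @ 7: {11,13}  (accept∈set)
final: {11,13}; accept 11 in set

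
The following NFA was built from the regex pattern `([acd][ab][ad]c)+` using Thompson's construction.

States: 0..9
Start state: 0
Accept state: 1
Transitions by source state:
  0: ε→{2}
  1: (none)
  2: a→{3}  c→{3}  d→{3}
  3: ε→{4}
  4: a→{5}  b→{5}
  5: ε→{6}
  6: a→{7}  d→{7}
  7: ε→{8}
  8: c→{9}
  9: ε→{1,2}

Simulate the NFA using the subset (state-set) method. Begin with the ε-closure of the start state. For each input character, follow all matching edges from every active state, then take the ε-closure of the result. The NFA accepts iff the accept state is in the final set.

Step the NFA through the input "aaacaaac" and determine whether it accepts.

start: ε-closure({0}) = {0,2}
'a' @ 1: {3,4}
'a' @ 2: {5,6}
'a' @ 3: {7,8}
'c' @ 4: {1,2,9}  [accepting]
'a' @ 5: {3,4}
'a' @ 6: {5,6}
'a' @ 7: {7,8}
'c' @ 8: {1,2,9}  [accepting]
end set {1,2,9} — state 1 in

Answer: ACCEPT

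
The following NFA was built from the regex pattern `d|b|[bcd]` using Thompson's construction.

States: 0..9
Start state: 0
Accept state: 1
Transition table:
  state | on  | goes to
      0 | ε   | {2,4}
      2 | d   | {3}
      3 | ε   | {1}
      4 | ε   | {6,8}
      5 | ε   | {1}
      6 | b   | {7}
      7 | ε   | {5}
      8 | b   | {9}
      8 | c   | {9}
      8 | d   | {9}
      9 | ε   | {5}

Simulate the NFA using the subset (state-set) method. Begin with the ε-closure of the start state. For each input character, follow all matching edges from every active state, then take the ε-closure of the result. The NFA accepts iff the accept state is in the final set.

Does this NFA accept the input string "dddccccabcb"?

initial (ε-close {0}): {0,2,4,6,8}
'd' @ 1: {1,3,5,9}  [accepting]
'd' @ 2: {}  — no active states
rest 'dccccabcb' ignored (set empty)
after full input: {}  (accept=1 not in)

Answer: REJECT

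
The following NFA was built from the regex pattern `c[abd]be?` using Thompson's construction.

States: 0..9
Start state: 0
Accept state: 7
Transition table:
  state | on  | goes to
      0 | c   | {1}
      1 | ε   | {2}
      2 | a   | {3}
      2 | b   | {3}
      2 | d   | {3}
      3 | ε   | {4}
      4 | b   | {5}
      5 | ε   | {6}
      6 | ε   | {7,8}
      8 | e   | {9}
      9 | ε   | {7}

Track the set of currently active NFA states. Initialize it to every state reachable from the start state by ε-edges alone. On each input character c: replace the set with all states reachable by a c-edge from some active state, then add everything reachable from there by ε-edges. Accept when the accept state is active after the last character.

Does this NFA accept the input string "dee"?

Answer: REJECT

Derivation:
start: ε-closure({0}) = {0}
'd' @ 1: {}  — dead — no transitions
rest 'ee' ignored (set empty)
final: {}; accept 7 not in set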